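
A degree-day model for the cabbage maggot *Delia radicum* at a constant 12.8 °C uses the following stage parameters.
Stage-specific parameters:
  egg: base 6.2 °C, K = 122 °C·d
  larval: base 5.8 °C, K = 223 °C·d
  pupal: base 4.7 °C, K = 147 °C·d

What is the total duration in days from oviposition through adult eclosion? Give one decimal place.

egg: 122 / (12.8 − 6.2) = 122 / 6.6 = 18.485 d.
larval: 223 / (12.8 − 5.8) = 223 / 7.0 = 31.857 d.
pupal: 147 / (12.8 − 4.7) = 147 / 8.1 = 18.148 d.
Sum = 68.490 ≈ 68.5 days.

68.5 days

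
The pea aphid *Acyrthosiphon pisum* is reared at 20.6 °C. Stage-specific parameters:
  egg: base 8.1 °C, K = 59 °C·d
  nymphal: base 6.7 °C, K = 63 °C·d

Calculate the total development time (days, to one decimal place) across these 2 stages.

egg: 59 / (20.6 − 8.1) = 59 / 12.5 = 4.720 d.
nymphal: 63 / (20.6 − 6.7) = 63 / 13.9 = 4.532 d.
Sum = 9.252 ≈ 9.3 days.

9.3 days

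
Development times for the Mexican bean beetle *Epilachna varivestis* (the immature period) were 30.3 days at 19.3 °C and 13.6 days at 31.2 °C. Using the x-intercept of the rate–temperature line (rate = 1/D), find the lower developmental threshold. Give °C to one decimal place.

Under the model K = D·(T − T_b), so D₁·(T₁ − T_b) = D₂·(T₂ − T_b).
30.3·(19.3 − T_b) = 13.6·(31.2 − T_b)
T_b = (30.3·19.3 − 13.6·31.2) / (30.3 − 13.6) = 160.47 / 16.7 = 9.609 °C ≈ 9.6 °C.

9.6 °C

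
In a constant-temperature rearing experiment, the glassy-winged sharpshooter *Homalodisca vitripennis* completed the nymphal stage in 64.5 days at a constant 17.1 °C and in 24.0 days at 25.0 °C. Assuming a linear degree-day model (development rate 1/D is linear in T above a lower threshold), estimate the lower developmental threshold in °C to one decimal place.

Equal thermal constants: D₁(T₁ − T_b) = D₂(T₂ − T_b).
64.5·(17.1 − T_b) = 24.0·(25.0 − T_b)
T_b = (64.5·17.1 − 24.0·25.0) / (64.5 − 24.0) = 502.95 / 40.5 = 12.419 °C ≈ 12.4 °C.

12.4 °C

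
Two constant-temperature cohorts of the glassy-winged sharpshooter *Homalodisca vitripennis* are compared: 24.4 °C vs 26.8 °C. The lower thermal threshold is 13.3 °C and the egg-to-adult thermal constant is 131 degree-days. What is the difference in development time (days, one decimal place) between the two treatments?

2.1 days

At 24.4 °C: 131 / (24.4 − 13.3) = 131 / 11.1 = 11.802 d.
At 26.8 °C: 131 / (26.8 − 13.3) = 131 / 13.5 = 9.704 d.
Difference = |11.802 − 9.704| = 2.098 ≈ 2.1 days.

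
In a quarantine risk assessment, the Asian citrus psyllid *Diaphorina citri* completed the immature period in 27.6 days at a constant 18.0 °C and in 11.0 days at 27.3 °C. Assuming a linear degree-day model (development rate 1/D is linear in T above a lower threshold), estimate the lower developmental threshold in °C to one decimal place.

11.8 °C

Under the model K = D·(T − T_b), so D₁·(T₁ − T_b) = D₂·(T₂ − T_b).
27.6·(18.0 − T_b) = 11.0·(27.3 − T_b)
T_b = (27.6·18.0 − 11.0·27.3) / (27.6 − 11.0) = 196.50 / 16.6 = 11.837 °C ≈ 11.8 °C.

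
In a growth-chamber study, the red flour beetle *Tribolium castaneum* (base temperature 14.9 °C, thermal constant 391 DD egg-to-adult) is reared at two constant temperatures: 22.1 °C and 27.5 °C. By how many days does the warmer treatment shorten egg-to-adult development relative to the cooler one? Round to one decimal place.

At 22.1 °C: 391 / (22.1 − 14.9) = 391 / 7.2 = 54.306 d.
At 27.5 °C: 391 / (27.5 − 14.9) = 391 / 12.6 = 31.032 d.
Difference = |54.306 − 31.032| = 23.274 ≈ 23.3 days.

23.3 days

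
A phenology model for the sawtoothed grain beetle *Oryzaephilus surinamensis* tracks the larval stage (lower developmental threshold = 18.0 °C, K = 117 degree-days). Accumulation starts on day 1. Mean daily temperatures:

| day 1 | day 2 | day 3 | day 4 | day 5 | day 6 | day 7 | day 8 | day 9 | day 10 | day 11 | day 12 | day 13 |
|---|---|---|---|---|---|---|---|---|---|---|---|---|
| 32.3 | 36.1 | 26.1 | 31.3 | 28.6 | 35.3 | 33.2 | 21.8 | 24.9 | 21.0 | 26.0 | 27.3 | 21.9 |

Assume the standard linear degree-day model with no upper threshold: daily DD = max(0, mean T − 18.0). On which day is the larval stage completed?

day 11

Daily DD above 18.0 °C: 14.3, 18.1, 8.1, 13.3, 10.6, 17.3, 15.2, 3.8, 6.9, 3.0, 8.0, 9.3, 3.9.
Cumulative: 14.3, 32.4, 40.5, 53.8, 64.4, 81.7, 96.9, 100.7, 107.6, 110.6, 118.6, 127.9, 131.8.
The total first reaches 117 DD on day 11.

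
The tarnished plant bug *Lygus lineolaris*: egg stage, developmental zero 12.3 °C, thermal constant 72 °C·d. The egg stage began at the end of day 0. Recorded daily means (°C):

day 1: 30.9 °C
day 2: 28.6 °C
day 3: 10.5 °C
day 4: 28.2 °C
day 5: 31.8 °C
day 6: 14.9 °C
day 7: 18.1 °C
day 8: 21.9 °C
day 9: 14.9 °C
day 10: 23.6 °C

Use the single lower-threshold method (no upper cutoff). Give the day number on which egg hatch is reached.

day 6

Daily DD above 12.3 °C: 18.6, 16.3, 0.0, 15.9, 19.5, 2.6, 5.8, 9.6, 2.6, 11.3.
Cumulative: 18.6, 34.9, 34.9, 50.8, 70.3, 72.9, 78.7, 88.3, 90.9, 102.2.
The total first reaches 72 DD on day 6.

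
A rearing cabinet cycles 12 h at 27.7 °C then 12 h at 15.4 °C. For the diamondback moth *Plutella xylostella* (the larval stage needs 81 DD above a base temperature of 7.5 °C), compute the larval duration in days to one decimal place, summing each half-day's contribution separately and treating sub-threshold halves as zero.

Day half: max(0, 27.7 − 7.5) × 0.5 = 20.2 × 0.5 = 10.10 DD.
Night half: max(0, 15.4 − 7.5) × 0.5 = 7.9 × 0.5 = 3.95 DD.
Per 24 h: 14.05 DD/day.
Duration = 81 / 14.05 = 5.765 ≈ 5.8 days.

5.8 days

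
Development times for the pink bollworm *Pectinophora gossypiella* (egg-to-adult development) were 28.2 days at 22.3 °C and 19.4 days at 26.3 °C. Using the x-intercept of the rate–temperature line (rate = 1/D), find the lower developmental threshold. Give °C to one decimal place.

13.5 °C

Linear rate model ⇒ the product D·(T − T_b) is constant across temperatures.
28.2·(22.3 − T_b) = 19.4·(26.3 − T_b)
T_b = (28.2·22.3 − 19.4·26.3) / (28.2 − 19.4) = 118.64 / 8.8 = 13.482 °C ≈ 13.5 °C.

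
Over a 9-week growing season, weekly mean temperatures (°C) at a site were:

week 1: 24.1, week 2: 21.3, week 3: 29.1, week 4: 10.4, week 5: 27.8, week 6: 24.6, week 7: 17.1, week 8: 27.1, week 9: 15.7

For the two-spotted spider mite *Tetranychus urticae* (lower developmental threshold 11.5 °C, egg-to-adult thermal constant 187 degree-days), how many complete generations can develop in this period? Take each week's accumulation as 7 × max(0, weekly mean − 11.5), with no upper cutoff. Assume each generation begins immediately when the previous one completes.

3 generations

Weekly DD (7 × max(0, T̄ − 11.5)): 88.2, 68.6, 123.2, 0.0, 114.1, 91.7, 39.2, 109.2, 29.4.
Season total = 663.6 DD.
Complete generations = ⌊663.6 / 187⌋ = 3.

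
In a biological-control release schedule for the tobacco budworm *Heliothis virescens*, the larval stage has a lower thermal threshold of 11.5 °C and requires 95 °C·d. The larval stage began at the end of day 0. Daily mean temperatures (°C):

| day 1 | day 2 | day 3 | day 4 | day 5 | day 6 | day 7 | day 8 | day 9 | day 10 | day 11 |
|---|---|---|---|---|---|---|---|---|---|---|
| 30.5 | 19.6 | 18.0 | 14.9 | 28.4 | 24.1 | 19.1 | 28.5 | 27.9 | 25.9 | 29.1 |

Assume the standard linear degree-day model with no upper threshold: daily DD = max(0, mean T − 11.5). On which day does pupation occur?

Daily DD above 11.5 °C: 19.0, 8.1, 6.5, 3.4, 16.9, 12.6, 7.6, 17.0, 16.4, 14.4, 17.6.
Cumulative: 19.0, 27.1, 33.6, 37.0, 53.9, 66.5, 74.1, 91.1, 107.5, 121.9, 139.5.
The total first reaches 95 DD on day 9.

day 9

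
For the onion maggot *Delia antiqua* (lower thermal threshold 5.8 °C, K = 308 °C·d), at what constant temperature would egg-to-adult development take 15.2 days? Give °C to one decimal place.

26.1 °C

Required daily accumulation = 308 / 15.2 = 20.263 DD/day.
T = T_base + 20.263 = 5.8 + 20.263 = 26.063 ≈ 26.1 °C.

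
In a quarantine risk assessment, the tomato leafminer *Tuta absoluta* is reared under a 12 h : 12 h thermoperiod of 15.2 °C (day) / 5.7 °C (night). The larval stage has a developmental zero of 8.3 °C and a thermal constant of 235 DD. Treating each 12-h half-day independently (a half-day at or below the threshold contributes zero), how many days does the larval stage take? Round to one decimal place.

68.1 days

Day half: max(0, 15.2 − 8.3) × 0.5 = 6.9 × 0.5 = 3.45 DD.
Night half: max(0, 5.7 − 8.3) × 0.5 = 0.0 × 0.5 = 0.00 DD.
Per 24 h: 3.45 DD/day.
Duration = 235 / 3.45 = 68.116 ≈ 68.1 days.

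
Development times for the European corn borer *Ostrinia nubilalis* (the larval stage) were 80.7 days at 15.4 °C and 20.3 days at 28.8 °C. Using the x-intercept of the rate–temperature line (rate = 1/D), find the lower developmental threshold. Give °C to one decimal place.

10.9 °C

Linear rate model ⇒ the product D·(T − T_b) is constant across temperatures.
80.7·(15.4 − T_b) = 20.3·(28.8 − T_b)
T_b = (80.7·15.4 − 20.3·28.8) / (80.7 − 20.3) = 658.14 / 60.4 = 10.896 °C ≈ 10.9 °C.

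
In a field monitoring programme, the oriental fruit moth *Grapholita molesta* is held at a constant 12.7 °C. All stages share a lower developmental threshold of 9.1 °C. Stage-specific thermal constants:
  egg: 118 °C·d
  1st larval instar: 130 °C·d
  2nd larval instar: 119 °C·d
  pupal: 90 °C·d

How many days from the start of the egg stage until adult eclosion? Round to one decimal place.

Daily accumulation at 12.7 °C = 12.7 − 9.1 = 3.6 DD/day.
Total K = 118 + 130 + 119 + 90 = 457 DD.
Total duration = 457 / 3.6 = 126.944 ≈ 126.9 days.

126.9 days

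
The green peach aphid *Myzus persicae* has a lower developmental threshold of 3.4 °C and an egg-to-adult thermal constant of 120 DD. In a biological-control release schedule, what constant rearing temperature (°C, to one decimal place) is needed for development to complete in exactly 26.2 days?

Required daily accumulation = 120 / 26.2 = 4.580 DD/day.
T = T_base + 4.580 = 3.4 + 4.580 = 7.980 ≈ 8.0 °C.

8.0 °C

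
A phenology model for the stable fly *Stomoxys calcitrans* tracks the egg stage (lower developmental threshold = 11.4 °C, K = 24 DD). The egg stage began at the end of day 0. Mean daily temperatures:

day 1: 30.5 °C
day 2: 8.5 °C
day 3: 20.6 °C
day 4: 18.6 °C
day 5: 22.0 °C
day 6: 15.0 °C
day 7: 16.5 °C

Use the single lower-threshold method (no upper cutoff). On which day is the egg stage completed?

day 3

Daily DD above 11.4 °C: 19.1, 0.0, 9.2, 7.2, 10.6, 3.6, 5.1.
Cumulative: 19.1, 19.1, 28.3, 35.5, 46.1, 49.7, 54.8.
The total first reaches 24 DD on day 3.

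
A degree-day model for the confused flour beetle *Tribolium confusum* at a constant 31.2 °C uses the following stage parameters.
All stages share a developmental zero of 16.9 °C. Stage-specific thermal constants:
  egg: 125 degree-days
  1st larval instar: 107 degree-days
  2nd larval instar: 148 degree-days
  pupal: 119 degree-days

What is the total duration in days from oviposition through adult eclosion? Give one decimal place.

Daily accumulation at 31.2 °C = 31.2 − 16.9 = 14.3 DD/day.
Total K = 125 + 107 + 148 + 119 = 499 DD.
Total duration = 499 / 14.3 = 34.895 ≈ 34.9 days.

34.9 days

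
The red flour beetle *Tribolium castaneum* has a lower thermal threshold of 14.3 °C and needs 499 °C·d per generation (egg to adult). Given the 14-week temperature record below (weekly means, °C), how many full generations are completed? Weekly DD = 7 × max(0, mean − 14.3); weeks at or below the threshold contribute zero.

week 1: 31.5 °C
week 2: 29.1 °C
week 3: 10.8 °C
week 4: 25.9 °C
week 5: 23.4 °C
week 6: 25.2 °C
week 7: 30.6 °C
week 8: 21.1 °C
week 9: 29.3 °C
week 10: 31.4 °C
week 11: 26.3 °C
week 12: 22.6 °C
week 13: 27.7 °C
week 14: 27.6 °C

2 generations

Weekly DD (7 × max(0, T̄ − 14.3)): 120.4, 103.6, 0.0, 81.2, 63.7, 76.3, 114.1, 47.6, 105.0, 119.7, 84.0, 58.1, 93.8, 93.1.
Season total = 1160.6 DD.
Complete generations = ⌊1160.6 / 499⌋ = 2.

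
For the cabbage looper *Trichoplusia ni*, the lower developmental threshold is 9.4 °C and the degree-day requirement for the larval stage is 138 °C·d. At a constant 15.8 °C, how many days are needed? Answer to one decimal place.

21.6 days

Daily accumulation = 15.8 − 9.4 = 6.4 DD/day.
Duration = 138 / 6.4 = 21.562 ≈ 21.6 days.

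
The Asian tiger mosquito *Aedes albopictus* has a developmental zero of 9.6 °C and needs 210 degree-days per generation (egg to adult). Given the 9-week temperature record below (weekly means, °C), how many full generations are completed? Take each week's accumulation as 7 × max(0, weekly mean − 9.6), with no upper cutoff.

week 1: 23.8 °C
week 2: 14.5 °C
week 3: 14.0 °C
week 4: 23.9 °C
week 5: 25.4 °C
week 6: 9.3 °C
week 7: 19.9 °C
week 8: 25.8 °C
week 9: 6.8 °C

2 generations

Weekly DD (7 × max(0, T̄ − 9.6)): 99.4, 34.3, 30.8, 100.1, 110.6, 0.0, 72.1, 113.4, 0.0.
Season total = 560.7 DD.
Complete generations = ⌊560.7 / 210⌋ = 2.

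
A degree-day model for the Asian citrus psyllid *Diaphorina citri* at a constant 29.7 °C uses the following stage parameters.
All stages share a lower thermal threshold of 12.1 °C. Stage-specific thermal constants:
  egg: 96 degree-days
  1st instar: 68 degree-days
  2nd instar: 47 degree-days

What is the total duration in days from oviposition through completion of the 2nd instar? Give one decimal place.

Daily accumulation at 29.7 °C = 29.7 − 12.1 = 17.6 DD/day.
Total K = 96 + 68 + 47 = 211 DD.
Total duration = 211 / 17.6 = 11.989 ≈ 12.0 days.

12.0 days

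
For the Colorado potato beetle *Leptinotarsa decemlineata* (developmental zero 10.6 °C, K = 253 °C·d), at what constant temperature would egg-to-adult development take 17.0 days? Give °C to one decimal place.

25.5 °C

Required daily accumulation = 253 / 17.0 = 14.882 DD/day.
T = T_base + 14.882 = 10.6 + 14.882 = 25.482 ≈ 25.5 °C.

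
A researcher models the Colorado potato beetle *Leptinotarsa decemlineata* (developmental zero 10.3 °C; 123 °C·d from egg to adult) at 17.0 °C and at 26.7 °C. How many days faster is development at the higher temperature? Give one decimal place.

10.9 days

At 17.0 °C: 123 / (17.0 − 10.3) = 123 / 6.7 = 18.358 d.
At 26.7 °C: 123 / (26.7 − 10.3) = 123 / 16.4 = 7.500 d.
Difference = |18.358 − 7.500| = 10.858 ≈ 10.9 days.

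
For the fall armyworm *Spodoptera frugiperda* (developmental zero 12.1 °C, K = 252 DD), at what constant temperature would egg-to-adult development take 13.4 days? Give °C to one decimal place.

Required daily accumulation = 252 / 13.4 = 18.806 DD/day.
T = T_base + 18.806 = 12.1 + 18.806 = 30.906 ≈ 30.9 °C.

30.9 °C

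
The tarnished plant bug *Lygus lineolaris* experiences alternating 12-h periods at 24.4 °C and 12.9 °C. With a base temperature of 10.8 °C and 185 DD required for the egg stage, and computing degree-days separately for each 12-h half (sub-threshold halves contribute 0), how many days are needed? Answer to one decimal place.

23.6 days

Day half: max(0, 24.4 − 10.8) × 0.5 = 13.6 × 0.5 = 6.80 DD.
Night half: max(0, 12.9 − 10.8) × 0.5 = 2.1 × 0.5 = 1.05 DD.
Per 24 h: 7.85 DD/day.
Duration = 185 / 7.85 = 23.567 ≈ 23.6 days.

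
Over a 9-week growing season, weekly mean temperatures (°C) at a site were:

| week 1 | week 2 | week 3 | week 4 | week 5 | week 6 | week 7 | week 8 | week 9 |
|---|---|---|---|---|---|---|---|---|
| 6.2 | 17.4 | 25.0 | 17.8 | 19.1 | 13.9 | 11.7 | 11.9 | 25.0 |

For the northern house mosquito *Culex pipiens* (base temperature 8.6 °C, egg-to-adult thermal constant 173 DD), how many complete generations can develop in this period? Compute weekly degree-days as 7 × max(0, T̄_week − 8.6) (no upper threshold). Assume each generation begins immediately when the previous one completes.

Weekly DD (7 × max(0, T̄ − 8.6)): 0.0, 61.6, 114.8, 64.4, 73.5, 37.1, 21.7, 23.1, 114.8.
Season total = 511.0 DD.
Complete generations = ⌊511.0 / 173⌋ = 2.

2 generations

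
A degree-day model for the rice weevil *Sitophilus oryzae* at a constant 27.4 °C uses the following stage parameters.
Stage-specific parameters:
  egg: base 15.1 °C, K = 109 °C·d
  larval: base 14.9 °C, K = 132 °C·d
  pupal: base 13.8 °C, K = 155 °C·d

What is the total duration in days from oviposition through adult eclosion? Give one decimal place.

egg: 109 / (27.4 − 15.1) = 109 / 12.3 = 8.862 d.
larval: 132 / (27.4 − 14.9) = 132 / 12.5 = 10.560 d.
pupal: 155 / (27.4 − 13.8) = 155 / 13.6 = 11.397 d.
Sum = 30.819 ≈ 30.8 days.

30.8 days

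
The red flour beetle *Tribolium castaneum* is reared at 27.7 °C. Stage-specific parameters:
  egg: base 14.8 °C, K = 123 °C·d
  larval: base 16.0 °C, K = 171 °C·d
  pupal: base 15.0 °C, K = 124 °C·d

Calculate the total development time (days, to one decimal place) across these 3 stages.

33.9 days

egg: 123 / (27.7 − 14.8) = 123 / 12.9 = 9.535 d.
larval: 171 / (27.7 − 16.0) = 171 / 11.7 = 14.615 d.
pupal: 124 / (27.7 − 15.0) = 124 / 12.7 = 9.764 d.
Sum = 33.914 ≈ 33.9 days.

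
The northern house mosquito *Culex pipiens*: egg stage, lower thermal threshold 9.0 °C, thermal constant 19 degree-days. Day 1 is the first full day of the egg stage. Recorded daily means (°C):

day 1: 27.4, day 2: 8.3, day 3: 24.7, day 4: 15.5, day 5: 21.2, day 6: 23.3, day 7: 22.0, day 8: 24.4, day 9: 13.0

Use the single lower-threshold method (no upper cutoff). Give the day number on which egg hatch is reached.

day 3

Daily DD above 9.0 °C: 18.4, 0.0, 15.7, 6.5, 12.2, 14.3, 13.0, 15.4, 4.0.
Cumulative: 18.4, 18.4, 34.1, 40.6, 52.8, 67.1, 80.1, 95.5, 99.5.
The total first reaches 19 DD on day 3.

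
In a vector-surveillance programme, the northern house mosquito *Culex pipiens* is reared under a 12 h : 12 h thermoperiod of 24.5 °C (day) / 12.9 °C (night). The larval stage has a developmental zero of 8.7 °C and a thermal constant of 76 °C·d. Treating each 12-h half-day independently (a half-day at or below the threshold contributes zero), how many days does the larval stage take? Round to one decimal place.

Day half: max(0, 24.5 − 8.7) × 0.5 = 15.8 × 0.5 = 7.90 DD.
Night half: max(0, 12.9 − 8.7) × 0.5 = 4.2 × 0.5 = 2.10 DD.
Per 24 h: 10.00 DD/day.
Duration = 76 / 10.00 = 7.600 ≈ 7.6 days.

7.6 days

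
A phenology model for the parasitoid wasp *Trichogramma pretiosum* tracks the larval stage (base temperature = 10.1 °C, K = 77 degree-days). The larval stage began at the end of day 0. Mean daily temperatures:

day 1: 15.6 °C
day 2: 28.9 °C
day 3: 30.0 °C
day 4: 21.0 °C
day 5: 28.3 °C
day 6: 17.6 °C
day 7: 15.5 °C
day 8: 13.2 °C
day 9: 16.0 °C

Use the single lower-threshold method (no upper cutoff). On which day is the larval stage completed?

Daily DD above 10.1 °C: 5.5, 18.8, 19.9, 10.9, 18.2, 7.5, 5.4, 3.1, 5.9.
Cumulative: 5.5, 24.3, 44.2, 55.1, 73.3, 80.8, 86.2, 89.3, 95.2.
The total first reaches 77 DD on day 6.

day 6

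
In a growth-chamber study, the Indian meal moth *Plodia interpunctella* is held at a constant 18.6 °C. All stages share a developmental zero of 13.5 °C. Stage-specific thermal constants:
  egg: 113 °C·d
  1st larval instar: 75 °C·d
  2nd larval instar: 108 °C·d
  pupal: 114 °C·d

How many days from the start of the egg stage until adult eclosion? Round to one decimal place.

Daily accumulation at 18.6 °C = 18.6 − 13.5 = 5.1 DD/day.
Total K = 113 + 75 + 108 + 114 = 410 DD.
Total duration = 410 / 5.1 = 80.392 ≈ 80.4 days.

80.4 days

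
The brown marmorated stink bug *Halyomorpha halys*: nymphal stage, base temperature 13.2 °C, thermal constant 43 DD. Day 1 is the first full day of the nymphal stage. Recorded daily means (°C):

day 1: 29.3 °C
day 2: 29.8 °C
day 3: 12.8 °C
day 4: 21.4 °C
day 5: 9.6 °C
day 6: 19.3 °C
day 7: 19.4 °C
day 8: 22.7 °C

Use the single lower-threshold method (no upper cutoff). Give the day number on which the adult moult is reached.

Daily DD above 13.2 °C: 16.1, 16.6, 0.0, 8.2, 0.0, 6.1, 6.2, 9.5.
Cumulative: 16.1, 32.7, 32.7, 40.9, 40.9, 47.0, 53.2, 62.7.
The total first reaches 43 DD on day 6.

day 6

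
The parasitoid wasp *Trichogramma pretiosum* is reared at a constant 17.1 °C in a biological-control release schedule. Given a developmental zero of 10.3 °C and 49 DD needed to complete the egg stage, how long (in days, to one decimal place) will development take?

7.2 days

Daily accumulation = 17.1 − 10.3 = 6.8 DD/day.
Duration = 49 / 6.8 = 7.206 ≈ 7.2 days.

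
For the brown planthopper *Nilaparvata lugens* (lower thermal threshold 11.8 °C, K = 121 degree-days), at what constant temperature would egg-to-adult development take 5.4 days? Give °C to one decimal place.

Required daily accumulation = 121 / 5.4 = 22.407 DD/day.
T = T_base + 22.407 = 11.8 + 22.407 = 34.207 ≈ 34.2 °C.

34.2 °C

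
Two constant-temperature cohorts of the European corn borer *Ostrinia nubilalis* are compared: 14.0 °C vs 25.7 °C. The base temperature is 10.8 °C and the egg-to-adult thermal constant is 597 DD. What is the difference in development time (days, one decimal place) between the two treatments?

146.5 days

At 14.0 °C: 597 / (14.0 − 10.8) = 597 / 3.2 = 186.563 d.
At 25.7 °C: 597 / (25.7 − 10.8) = 597 / 14.9 = 40.067 d.
Difference = |186.563 − 40.067| = 146.495 ≈ 146.5 days.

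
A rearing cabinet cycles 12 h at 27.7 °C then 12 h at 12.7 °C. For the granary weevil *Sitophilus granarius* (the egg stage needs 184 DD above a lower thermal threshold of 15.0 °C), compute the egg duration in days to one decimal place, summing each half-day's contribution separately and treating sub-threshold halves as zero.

Day half: max(0, 27.7 − 15.0) × 0.5 = 12.7 × 0.5 = 6.35 DD.
Night half: max(0, 12.7 − 15.0) × 0.5 = 0.0 × 0.5 = 0.00 DD.
Per 24 h: 6.35 DD/day.
Duration = 184 / 6.35 = 28.976 ≈ 29.0 days.

29.0 days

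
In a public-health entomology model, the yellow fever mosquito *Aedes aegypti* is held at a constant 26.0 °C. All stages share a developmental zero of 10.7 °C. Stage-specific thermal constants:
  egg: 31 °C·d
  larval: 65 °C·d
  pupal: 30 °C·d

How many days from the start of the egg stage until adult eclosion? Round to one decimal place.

Daily accumulation at 26.0 °C = 26.0 − 10.7 = 15.3 DD/day.
Total K = 31 + 65 + 30 = 126 DD.
Total duration = 126 / 15.3 = 8.235 ≈ 8.2 days.

8.2 days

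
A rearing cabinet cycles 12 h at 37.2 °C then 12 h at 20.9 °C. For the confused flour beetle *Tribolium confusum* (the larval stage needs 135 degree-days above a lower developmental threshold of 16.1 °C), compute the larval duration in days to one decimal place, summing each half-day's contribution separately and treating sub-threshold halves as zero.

10.4 days

Day half: max(0, 37.2 − 16.1) × 0.5 = 21.1 × 0.5 = 10.55 DD.
Night half: max(0, 20.9 − 16.1) × 0.5 = 4.8 × 0.5 = 2.40 DD.
Per 24 h: 12.95 DD/day.
Duration = 135 / 12.95 = 10.425 ≈ 10.4 days.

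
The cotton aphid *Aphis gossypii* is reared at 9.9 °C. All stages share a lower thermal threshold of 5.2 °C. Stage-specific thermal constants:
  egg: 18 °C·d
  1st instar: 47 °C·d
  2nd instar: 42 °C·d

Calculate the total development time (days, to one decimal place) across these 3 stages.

22.8 days

Daily accumulation at 9.9 °C = 9.9 − 5.2 = 4.7 DD/day.
Total K = 18 + 47 + 42 = 107 DD.
Total duration = 107 / 4.7 = 22.766 ≈ 22.8 days.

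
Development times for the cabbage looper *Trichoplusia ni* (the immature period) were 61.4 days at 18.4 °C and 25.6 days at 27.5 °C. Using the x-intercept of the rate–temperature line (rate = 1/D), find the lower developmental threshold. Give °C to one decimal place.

Under the model K = D·(T − T_b), so D₁·(T₁ − T_b) = D₂·(T₂ − T_b).
61.4·(18.4 − T_b) = 25.6·(27.5 − T_b)
T_b = (61.4·18.4 − 25.6·27.5) / (61.4 − 25.6) = 425.76 / 35.8 = 11.893 °C ≈ 11.9 °C.

11.9 °C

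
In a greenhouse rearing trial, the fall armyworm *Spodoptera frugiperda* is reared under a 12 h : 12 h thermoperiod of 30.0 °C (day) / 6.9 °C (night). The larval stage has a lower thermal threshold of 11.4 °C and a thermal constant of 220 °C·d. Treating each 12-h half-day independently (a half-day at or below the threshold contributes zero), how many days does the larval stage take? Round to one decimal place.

Day half: max(0, 30.0 − 11.4) × 0.5 = 18.6 × 0.5 = 9.30 DD.
Night half: max(0, 6.9 − 11.4) × 0.5 = 0.0 × 0.5 = 0.00 DD.
Per 24 h: 9.30 DD/day.
Duration = 220 / 9.30 = 23.656 ≈ 23.7 days.

23.7 days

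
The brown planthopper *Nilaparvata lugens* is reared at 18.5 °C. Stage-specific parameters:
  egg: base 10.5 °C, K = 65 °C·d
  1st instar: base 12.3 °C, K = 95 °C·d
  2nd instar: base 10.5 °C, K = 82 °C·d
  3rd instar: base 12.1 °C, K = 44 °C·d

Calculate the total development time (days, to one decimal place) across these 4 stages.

egg: 65 / (18.5 − 10.5) = 65 / 8.0 = 8.125 d.
1st instar: 95 / (18.5 − 12.3) = 95 / 6.2 = 15.323 d.
2nd instar: 82 / (18.5 − 10.5) = 82 / 8.0 = 10.250 d.
3rd instar: 44 / (18.5 − 12.1) = 44 / 6.4 = 6.875 d.
Sum = 40.573 ≈ 40.6 days.

40.6 days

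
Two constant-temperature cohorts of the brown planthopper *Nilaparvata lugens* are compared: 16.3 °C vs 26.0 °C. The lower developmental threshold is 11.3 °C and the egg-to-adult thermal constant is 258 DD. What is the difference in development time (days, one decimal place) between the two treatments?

At 16.3 °C: 258 / (16.3 − 11.3) = 258 / 5.0 = 51.600 d.
At 26.0 °C: 258 / (26.0 − 11.3) = 258 / 14.7 = 17.551 d.
Difference = |51.600 − 17.551| = 34.049 ≈ 34.0 days.

34.0 days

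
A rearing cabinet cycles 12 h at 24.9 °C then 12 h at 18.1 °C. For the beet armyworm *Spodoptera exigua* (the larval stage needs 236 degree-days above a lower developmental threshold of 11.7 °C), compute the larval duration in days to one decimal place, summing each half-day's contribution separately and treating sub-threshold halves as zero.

24.1 days

Day half: max(0, 24.9 − 11.7) × 0.5 = 13.2 × 0.5 = 6.60 DD.
Night half: max(0, 18.1 − 11.7) × 0.5 = 6.4 × 0.5 = 3.20 DD.
Per 24 h: 9.80 DD/day.
Duration = 236 / 9.80 = 24.082 ≈ 24.1 days.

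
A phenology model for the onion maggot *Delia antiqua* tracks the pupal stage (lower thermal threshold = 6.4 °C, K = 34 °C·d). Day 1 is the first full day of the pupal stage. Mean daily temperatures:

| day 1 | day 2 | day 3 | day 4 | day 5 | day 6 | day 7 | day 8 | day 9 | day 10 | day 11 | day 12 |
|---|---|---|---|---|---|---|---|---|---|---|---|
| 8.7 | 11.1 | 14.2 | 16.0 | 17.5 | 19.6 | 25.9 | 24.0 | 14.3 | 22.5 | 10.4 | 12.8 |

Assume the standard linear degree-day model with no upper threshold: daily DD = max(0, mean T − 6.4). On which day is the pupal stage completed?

day 5

Daily DD above 6.4 °C: 2.3, 4.7, 7.8, 9.6, 11.1, 13.2, 19.5, 17.6, 7.9, 16.1, 4.0, 6.4.
Cumulative: 2.3, 7.0, 14.8, 24.4, 35.5, 48.7, 68.2, 85.8, 93.7, 109.8, 113.8, 120.2.
The total first reaches 34 DD on day 5.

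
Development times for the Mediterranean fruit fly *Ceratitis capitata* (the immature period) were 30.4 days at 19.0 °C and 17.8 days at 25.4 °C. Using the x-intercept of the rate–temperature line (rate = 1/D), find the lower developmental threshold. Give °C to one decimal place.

10.0 °C

Equal thermal constants: D₁(T₁ − T_b) = D₂(T₂ − T_b).
30.4·(19.0 − T_b) = 17.8·(25.4 − T_b)
T_b = (30.4·19.0 − 17.8·25.4) / (30.4 − 17.8) = 125.48 / 12.6 = 9.959 °C ≈ 10.0 °C.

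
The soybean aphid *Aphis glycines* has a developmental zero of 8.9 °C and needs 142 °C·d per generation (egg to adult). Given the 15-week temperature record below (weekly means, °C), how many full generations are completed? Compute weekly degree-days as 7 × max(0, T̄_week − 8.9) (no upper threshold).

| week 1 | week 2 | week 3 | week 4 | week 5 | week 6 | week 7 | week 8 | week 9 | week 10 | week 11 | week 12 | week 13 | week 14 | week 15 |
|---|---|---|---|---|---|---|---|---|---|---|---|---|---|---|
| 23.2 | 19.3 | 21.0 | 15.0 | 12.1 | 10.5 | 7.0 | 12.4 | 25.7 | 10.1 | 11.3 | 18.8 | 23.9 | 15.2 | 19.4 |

5 generations

Weekly DD (7 × max(0, T̄ − 8.9)): 100.1, 72.8, 84.7, 42.7, 22.4, 11.2, 0.0, 24.5, 117.6, 8.4, 16.8, 69.3, 105.0, 44.1, 73.5.
Season total = 793.1 DD.
Complete generations = ⌊793.1 / 142⌋ = 5.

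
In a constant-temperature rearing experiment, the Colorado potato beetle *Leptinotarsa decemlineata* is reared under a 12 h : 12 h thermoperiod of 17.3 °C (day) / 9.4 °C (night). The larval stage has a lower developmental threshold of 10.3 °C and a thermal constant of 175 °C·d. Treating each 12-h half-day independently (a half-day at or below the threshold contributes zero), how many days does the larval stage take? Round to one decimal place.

Day half: max(0, 17.3 − 10.3) × 0.5 = 7.0 × 0.5 = 3.50 DD.
Night half: max(0, 9.4 − 10.3) × 0.5 = 0.0 × 0.5 = 0.00 DD.
Per 24 h: 3.50 DD/day.
Duration = 175 / 3.50 = 50.000 ≈ 50.0 days.

50.0 days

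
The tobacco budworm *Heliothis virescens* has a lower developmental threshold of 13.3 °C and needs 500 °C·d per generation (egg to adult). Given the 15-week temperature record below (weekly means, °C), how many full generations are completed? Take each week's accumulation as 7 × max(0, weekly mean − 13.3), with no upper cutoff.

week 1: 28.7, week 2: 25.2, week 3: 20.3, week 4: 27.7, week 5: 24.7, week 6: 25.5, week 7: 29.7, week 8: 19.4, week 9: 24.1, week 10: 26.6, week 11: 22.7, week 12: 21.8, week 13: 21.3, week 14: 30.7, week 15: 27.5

2 generations

Weekly DD (7 × max(0, T̄ − 13.3)): 107.8, 83.3, 49.0, 100.8, 79.8, 85.4, 114.8, 42.7, 75.6, 93.1, 65.8, 59.5, 56.0, 121.8, 99.4.
Season total = 1234.8 DD.
Complete generations = ⌊1234.8 / 500⌋ = 2.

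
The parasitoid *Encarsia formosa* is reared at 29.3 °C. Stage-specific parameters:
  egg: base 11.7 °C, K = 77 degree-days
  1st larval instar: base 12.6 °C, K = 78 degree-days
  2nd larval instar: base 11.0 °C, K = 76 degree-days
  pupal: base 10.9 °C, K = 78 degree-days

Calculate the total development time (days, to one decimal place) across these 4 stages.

egg: 77 / (29.3 − 11.7) = 77 / 17.6 = 4.375 d.
1st larval instar: 78 / (29.3 − 12.6) = 78 / 16.7 = 4.671 d.
2nd larval instar: 76 / (29.3 − 11.0) = 76 / 18.3 = 4.153 d.
pupal: 78 / (29.3 − 10.9) = 78 / 18.4 = 4.239 d.
Sum = 17.438 ≈ 17.4 days.

17.4 days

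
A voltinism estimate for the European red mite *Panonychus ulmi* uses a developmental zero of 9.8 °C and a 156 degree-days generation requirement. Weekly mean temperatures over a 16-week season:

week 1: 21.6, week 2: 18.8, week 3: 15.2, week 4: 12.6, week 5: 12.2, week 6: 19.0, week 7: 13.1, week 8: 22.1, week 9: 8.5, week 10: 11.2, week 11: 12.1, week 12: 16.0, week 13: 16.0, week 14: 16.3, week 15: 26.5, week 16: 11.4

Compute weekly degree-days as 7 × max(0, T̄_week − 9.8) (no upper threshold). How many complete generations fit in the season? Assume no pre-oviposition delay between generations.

4 generations

Weekly DD (7 × max(0, T̄ − 9.8)): 82.6, 63.0, 37.8, 19.6, 16.8, 64.4, 23.1, 86.1, 0.0, 9.8, 16.1, 43.4, 43.4, 45.5, 116.9, 11.2.
Season total = 679.7 DD.
Complete generations = ⌊679.7 / 156⌋ = 4.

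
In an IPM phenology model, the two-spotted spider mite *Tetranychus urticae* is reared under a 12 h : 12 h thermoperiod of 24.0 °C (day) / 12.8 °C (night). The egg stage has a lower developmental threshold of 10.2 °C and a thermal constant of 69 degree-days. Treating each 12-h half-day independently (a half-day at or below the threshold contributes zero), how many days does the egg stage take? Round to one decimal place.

Day half: max(0, 24.0 − 10.2) × 0.5 = 13.8 × 0.5 = 6.90 DD.
Night half: max(0, 12.8 − 10.2) × 0.5 = 2.6 × 0.5 = 1.30 DD.
Per 24 h: 8.20 DD/day.
Duration = 69 / 8.20 = 8.415 ≈ 8.4 days.

8.4 days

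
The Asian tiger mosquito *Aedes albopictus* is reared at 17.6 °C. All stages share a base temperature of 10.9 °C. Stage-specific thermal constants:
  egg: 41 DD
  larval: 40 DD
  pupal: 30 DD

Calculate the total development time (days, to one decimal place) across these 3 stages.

Daily accumulation at 17.6 °C = 17.6 − 10.9 = 6.7 DD/day.
Total K = 41 + 40 + 30 = 111 DD.
Total duration = 111 / 6.7 = 16.567 ≈ 16.6 days.

16.6 days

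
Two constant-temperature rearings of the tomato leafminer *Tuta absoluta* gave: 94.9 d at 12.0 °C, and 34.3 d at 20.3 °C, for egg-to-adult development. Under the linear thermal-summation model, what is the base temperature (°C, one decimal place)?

Equal thermal constants: D₁(T₁ − T_b) = D₂(T₂ − T_b).
94.9·(12.0 − T_b) = 34.3·(20.3 − T_b)
T_b = (94.9·12.0 − 34.3·20.3) / (94.9 − 34.3) = 442.51 / 60.6 = 7.302 °C ≈ 7.3 °C.

7.3 °C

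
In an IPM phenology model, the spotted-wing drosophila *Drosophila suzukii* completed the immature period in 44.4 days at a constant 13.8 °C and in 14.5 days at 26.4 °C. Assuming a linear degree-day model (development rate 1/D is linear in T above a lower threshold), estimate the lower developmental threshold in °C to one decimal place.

7.7 °C

Linear rate model ⇒ the product D·(T − T_b) is constant across temperatures.
44.4·(13.8 − T_b) = 14.5·(26.4 − T_b)
T_b = (44.4·13.8 − 14.5·26.4) / (44.4 − 14.5) = 229.92 / 29.9 = 7.690 °C ≈ 7.7 °C.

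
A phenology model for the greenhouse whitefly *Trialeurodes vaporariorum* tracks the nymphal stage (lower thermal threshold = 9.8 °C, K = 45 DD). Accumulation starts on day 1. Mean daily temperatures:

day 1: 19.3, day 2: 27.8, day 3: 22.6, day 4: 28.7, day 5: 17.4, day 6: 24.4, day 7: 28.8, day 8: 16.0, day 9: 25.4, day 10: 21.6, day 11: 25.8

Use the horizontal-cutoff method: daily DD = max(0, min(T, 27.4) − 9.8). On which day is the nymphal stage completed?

Daily DD above 9.8 °C (capped at 17.6): 9.5, 17.6, 12.8, 17.6, 7.6, 14.6, 17.6, 6.2, 15.6, 11.8, 16.0.
Cumulative: 9.5, 27.1, 39.9, 57.5, 65.1, 79.7, 97.3, 103.5, 119.1, 130.9, 146.9.
The total first reaches 45 DD on day 4.

day 4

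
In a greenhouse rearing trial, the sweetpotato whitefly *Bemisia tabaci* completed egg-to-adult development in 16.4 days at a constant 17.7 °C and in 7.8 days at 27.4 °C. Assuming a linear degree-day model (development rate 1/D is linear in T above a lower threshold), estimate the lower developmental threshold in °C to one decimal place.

Equal thermal constants: D₁(T₁ − T_b) = D₂(T₂ − T_b).
16.4·(17.7 − T_b) = 7.8·(27.4 − T_b)
T_b = (16.4·17.7 − 7.8·27.4) / (16.4 − 7.8) = 76.56 / 8.6 = 8.902 °C ≈ 8.9 °C.

8.9 °C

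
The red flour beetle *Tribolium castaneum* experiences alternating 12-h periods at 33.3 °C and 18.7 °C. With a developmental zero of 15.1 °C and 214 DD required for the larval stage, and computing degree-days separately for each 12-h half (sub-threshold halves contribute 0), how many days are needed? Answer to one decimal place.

19.6 days

Day half: max(0, 33.3 − 15.1) × 0.5 = 18.2 × 0.5 = 9.10 DD.
Night half: max(0, 18.7 − 15.1) × 0.5 = 3.6 × 0.5 = 1.80 DD.
Per 24 h: 10.90 DD/day.
Duration = 214 / 10.90 = 19.633 ≈ 19.6 days.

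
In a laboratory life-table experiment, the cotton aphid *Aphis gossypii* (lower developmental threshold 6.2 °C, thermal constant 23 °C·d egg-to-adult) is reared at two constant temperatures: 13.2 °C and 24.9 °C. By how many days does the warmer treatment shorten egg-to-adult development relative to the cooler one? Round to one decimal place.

2.1 days

At 13.2 °C: 23 / (13.2 − 6.2) = 23 / 7.0 = 3.286 d.
At 24.9 °C: 23 / (24.9 − 6.2) = 23 / 18.7 = 1.230 d.
Difference = |3.286 − 1.230| = 2.056 ≈ 2.1 days.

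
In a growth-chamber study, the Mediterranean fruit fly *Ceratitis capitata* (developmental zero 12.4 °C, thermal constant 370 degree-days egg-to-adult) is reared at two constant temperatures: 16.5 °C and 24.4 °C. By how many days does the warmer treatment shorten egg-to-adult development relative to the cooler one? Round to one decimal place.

59.4 days

At 16.5 °C: 370 / (16.5 − 12.4) = 370 / 4.1 = 90.244 d.
At 24.4 °C: 370 / (24.4 − 12.4) = 370 / 12.0 = 30.833 d.
Difference = |90.244 − 30.833| = 59.411 ≈ 59.4 days.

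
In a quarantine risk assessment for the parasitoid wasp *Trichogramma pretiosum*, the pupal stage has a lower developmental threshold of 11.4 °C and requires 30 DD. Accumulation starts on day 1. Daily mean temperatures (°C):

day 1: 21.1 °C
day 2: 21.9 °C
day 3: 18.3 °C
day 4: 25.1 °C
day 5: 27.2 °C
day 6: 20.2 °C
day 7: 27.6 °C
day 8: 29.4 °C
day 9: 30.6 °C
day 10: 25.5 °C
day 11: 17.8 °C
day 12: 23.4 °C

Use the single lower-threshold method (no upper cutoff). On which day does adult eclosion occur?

day 4

Daily DD above 11.4 °C: 9.7, 10.5, 6.9, 13.7, 15.8, 8.8, 16.2, 18.0, 19.2, 14.1, 6.4, 12.0.
Cumulative: 9.7, 20.2, 27.1, 40.8, 56.6, 65.4, 81.6, 99.6, 118.8, 132.9, 139.3, 151.3.
The total first reaches 30 DD on day 4.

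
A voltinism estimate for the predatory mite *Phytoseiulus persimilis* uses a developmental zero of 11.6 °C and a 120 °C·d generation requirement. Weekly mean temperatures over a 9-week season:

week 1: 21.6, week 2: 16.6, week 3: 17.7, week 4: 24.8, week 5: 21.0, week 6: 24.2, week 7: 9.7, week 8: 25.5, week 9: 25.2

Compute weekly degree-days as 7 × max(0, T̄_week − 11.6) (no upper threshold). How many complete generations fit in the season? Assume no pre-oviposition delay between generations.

Weekly DD (7 × max(0, T̄ − 11.6)): 70.0, 35.0, 42.7, 92.4, 65.8, 88.2, 0.0, 97.3, 95.2.
Season total = 586.6 DD.
Complete generations = ⌊586.6 / 120⌋ = 4.

4 generations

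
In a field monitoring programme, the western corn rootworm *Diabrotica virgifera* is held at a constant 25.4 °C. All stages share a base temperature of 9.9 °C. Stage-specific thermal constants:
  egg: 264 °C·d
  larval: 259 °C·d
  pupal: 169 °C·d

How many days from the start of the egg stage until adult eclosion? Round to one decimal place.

Daily accumulation at 25.4 °C = 25.4 − 9.9 = 15.5 DD/day.
Total K = 264 + 259 + 169 = 692 DD.
Total duration = 692 / 15.5 = 44.645 ≈ 44.6 days.

44.6 days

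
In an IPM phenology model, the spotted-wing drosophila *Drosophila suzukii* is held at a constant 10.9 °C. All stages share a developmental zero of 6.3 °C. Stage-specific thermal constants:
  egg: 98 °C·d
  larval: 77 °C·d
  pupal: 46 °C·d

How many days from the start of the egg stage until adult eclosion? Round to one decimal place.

48.0 days

Daily accumulation at 10.9 °C = 10.9 − 6.3 = 4.6 DD/day.
Total K = 98 + 77 + 46 = 221 DD.
Total duration = 221 / 4.6 = 48.043 ≈ 48.0 days.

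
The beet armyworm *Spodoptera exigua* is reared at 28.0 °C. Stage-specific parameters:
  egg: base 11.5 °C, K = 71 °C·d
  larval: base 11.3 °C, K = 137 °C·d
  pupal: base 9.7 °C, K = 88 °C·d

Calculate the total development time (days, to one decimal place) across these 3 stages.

egg: 71 / (28.0 − 11.5) = 71 / 16.5 = 4.303 d.
larval: 137 / (28.0 − 11.3) = 137 / 16.7 = 8.204 d.
pupal: 88 / (28.0 − 9.7) = 88 / 18.3 = 4.809 d.
Sum = 17.315 ≈ 17.3 days.

17.3 days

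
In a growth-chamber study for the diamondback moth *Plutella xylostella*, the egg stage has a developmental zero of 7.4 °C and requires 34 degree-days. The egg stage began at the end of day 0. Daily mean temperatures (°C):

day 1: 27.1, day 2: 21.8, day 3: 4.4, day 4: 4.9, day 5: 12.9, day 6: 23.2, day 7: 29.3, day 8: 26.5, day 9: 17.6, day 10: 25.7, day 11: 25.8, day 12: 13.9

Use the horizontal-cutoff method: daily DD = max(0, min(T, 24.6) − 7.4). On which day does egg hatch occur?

day 5

Daily DD above 7.4 °C (capped at 17.2): 17.2, 14.4, 0.0, 0.0, 5.5, 15.8, 17.2, 17.2, 10.2, 17.2, 17.2, 6.5.
Cumulative: 17.2, 31.6, 31.6, 31.6, 37.1, 52.9, 70.1, 87.3, 97.5, 114.7, 131.9, 138.4.
The total first reaches 34 DD on day 5.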